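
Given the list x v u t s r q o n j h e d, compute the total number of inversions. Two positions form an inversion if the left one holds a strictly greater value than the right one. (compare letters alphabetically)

78

For each element, count later entries that are smaller:
x → v, u, t, s, r, q, o, n, j, h, e, d → 12
v → u, t, s, r, q, o, n, j, h, e, d → 11
u → t, s, r, q, o, n, j, h, e, d → 10
t → s, r, q, o, n, j, h, e, d → 9
s → r, q, o, n, j, h, e, d → 8
r → q, o, n, j, h, e, d → 7
q → o, n, j, h, e, d → 6
o → n, j, h, e, d → 5
n → j, h, e, d → 4
j → h, e, d → 3
h → e, d → 2
e → d → 1
d → none → 0
Sum: 12 + 11 + 10 + 9 + 8 + 7 + 6 + 5 + 4 + 3 + 2 + 1 + 0 = 78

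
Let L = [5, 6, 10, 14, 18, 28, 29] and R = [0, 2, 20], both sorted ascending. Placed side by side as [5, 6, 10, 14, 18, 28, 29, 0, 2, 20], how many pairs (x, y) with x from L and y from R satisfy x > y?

16

For each element r of the right run, count left-run elements greater than r:
r = 0: 5, 6, 10, 14, 18, 28, 29 → 7
r = 2: 5, 6, 10, 14, 18, 28, 29 → 7
r = 20: 28, 29 → 2
Cross-inversions: 7 + 7 + 2 = 16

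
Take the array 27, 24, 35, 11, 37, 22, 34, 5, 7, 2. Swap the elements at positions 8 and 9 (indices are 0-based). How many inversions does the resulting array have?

32

Positions 8 and 9 hold 7 and 2; after swapping, the array is [27, 24, 35, 11, 37, 22, 34, 5, 2, 7].
Element-by-element contributions:
27 → 24, 11, 22, 5, 2, 7 → 6
24 → 11, 22, 5, 2, 7 → 5
35 → 11, 22, 34, 5, 2, 7 → 6
11 → 5, 2, 7 → 3
37 → 22, 34, 5, 2, 7 → 5
22 → 5, 2, 7 → 3
34 → 5, 2, 7 → 3
5 → 2 → 1
2 → none → 0
7 → none → 0
Sum: 6 + 5 + 6 + 3 + 5 + 3 + 3 + 1 + 0 + 0 = 32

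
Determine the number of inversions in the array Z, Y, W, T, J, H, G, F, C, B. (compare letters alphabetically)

45 inversions

For each element, count later entries that are smaller:
Z → Y, W, T, J, H, G, F, C, B → 9
Y → W, T, J, H, G, F, C, B → 8
W → T, J, H, G, F, C, B → 7
T → J, H, G, F, C, B → 6
J → H, G, F, C, B → 5
H → G, F, C, B → 4
G → F, C, B → 3
F → C, B → 2
C → B → 1
B → none → 0
Sum: 9 + 8 + 7 + 6 + 5 + 4 + 3 + 2 + 1 + 0 = 45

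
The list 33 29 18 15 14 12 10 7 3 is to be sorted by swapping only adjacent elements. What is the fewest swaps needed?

Swaps: 36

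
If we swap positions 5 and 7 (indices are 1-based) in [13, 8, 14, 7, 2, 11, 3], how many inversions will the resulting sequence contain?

There are 16 inversions.

Positions 5 and 7 hold 2 and 3; after swapping, the array is [13, 8, 14, 7, 3, 11, 2].
Count, for each position, how many later elements it exceeds:
13: 5
8: 3
14: 4
7: 2
3: 1
11: 1
2: 0
Sum: 5 + 3 + 4 + 2 + 1 + 1 + 0 = 16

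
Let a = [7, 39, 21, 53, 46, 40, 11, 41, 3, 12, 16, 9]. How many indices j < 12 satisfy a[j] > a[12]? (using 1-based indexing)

The element at index 12 is 9.
Elements before it: 7, 39, 21, 53, 46, 40, 11, 41, 3, 12, 16
Those larger than 9: 39, 21, 53, 46, 40, 11, 41, 12, 16

9 such elements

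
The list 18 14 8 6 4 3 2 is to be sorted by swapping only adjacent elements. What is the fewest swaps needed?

Each adjacent swap fixes exactly one inversion, so the minimum swap count equals the number of inversions.
Count inversions — for each element, later elements that are smaller:
18: 14, 8, 6, 4, 3, 2 → 6
14: 8, 6, 4, 3, 2 → 5
8: 6, 4, 3, 2 → 4
6: 4, 3, 2 → 3
4: 3, 2 → 2
3: 2 → 1
2: none → 0
Total inversions: 6 + 5 + 4 + 3 + 2 + 1 + 0 = 21

21 swaps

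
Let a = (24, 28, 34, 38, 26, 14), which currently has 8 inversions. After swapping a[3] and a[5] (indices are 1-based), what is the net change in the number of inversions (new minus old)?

Positions 3 and 5 hold 34 and 26; after swapping, the array is [24, 28, 26, 38, 34, 14].
Count, for each position, how many later elements it exceeds:
24: 1
28: 2
26: 1
38: 2
34: 1
14: 0
Sum: 1 + 2 + 1 + 2 + 1 + 0 = 7
Change: 7 − 8 = -1

-1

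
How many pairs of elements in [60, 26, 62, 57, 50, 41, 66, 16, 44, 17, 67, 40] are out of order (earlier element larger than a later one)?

Element-by-element contributions:
60 → 26, 57, 50, 41, 16, 44, 17, 40 → 8
26 → 16, 17 → 2
62 → 57, 50, 41, 16, 44, 17, 40 → 7
57 → 50, 41, 16, 44, 17, 40 → 6
50 → 41, 16, 44, 17, 40 → 5
41 → 16, 17, 40 → 3
66 → 16, 44, 17, 40 → 4
16 → none → 0
44 → 17, 40 → 2
17 → none → 0
67 → 40 → 1
40 → none → 0
Sum: 8 + 2 + 7 + 6 + 5 + 3 + 4 + 0 + 2 + 0 + 1 + 0 = 38

38 out-of-order pairs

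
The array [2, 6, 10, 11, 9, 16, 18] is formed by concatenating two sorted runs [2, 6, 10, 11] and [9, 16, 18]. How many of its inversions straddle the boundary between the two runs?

There are 2 split inversions.

For each element r of the right run, count left-run elements greater than r:
r = 9: 10, 11 → 2
r = 16: none → 0
r = 18: none → 0
Cross-inversions: 2 + 0 + 0 = 2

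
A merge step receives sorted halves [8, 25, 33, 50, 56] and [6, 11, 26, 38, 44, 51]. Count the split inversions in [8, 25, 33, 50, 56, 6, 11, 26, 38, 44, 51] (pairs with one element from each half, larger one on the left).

17 split inversions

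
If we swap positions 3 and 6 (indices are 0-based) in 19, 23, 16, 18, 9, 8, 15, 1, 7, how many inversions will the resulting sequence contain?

Positions 3 and 6 hold 18 and 15; after swapping, the array is [19, 23, 16, 15, 9, 8, 18, 1, 7].
Count, for each position, how many later elements it exceeds:
19: 7
23: 7
16: 5
15: 4
9: 3
8: 2
18: 2
1: 0
7: 0
Sum: 7 + 7 + 5 + 4 + 3 + 2 + 2 + 0 + 0 = 30

30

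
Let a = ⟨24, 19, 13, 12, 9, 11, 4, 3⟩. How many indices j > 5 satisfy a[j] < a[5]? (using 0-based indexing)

The element at index 5 is 11.
Elements after it: 4, 3
Those smaller than 11: 4, 3

2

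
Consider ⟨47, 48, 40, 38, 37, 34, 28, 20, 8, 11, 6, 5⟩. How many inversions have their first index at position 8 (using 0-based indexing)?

2

The element at index 8 is 8.
Elements after it: 11, 6, 5
Those smaller than 8: 6, 5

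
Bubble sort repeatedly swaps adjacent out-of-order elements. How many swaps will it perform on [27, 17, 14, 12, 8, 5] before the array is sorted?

Minimum adjacent swaps = number of inversions (each swap of adjacent out-of-order elements removes one inversion and no swap can remove more).
Count inversions — for each element, later elements that are smaller:
27: 17, 14, 12, 8, 5 → 5
17: 14, 12, 8, 5 → 4
14: 12, 8, 5 → 3
12: 8, 5 → 2
8: 5 → 1
5: none → 0
Total inversions: 5 + 4 + 3 + 2 + 1 + 0 = 15

15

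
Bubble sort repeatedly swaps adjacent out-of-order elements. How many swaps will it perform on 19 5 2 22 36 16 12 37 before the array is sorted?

10 swaps

Each adjacent swap fixes exactly one inversion, so the minimum swap count equals the number of inversions.
Count inversions — for each element, later elements that are smaller:
19: 5, 2, 16, 12 → 4
5: 2 → 1
2: none → 0
22: 16, 12 → 2
36: 16, 12 → 2
16: 12 → 1
12: none → 0
37: none → 0
Total inversions: 4 + 1 + 0 + 2 + 2 + 1 + 0 + 0 = 10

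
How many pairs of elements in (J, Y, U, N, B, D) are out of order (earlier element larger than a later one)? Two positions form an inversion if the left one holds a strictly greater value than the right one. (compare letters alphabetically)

11 out-of-order pairs

Sweep left to right; for each value list the smaller values that follow it:
J → B, D → 2
Y → U, N, B, D → 4
U → N, B, D → 3
N → B, D → 2
B → none → 0
D → none → 0
Sum: 2 + 4 + 3 + 2 + 0 + 0 = 11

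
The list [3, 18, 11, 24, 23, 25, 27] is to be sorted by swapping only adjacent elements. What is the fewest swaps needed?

Swaps: 2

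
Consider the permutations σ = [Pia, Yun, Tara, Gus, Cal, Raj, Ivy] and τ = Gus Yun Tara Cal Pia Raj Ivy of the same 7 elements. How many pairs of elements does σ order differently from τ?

Assign each item its position (1..7) in the first ordering, then rewrite the second ordering as that position sequence:
positions: Pia→1, Yun→2, Tara→3, Gus→4, Cal→5, Raj→6, Ivy→7
second ordering as positions: [4, 2, 3, 5, 1, 6, 7]
Discordant pairs = inversions in this position sequence.
4: 2, 3, 1 → 3
2: 1 → 1
3: 1 → 1
5: 1 → 1
1: 0
6: 0
7: 0
Total: 3 + 1 + 1 + 1 + 0 + 0 + 0 = 6

6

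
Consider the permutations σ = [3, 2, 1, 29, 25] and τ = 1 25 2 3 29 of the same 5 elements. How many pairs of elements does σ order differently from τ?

6 discordant pairs

Assign each item its position (1..5) in the first ordering, then rewrite the second ordering as that position sequence:
positions: 3→1, 2→2, 1→3, 29→4, 25→5
second ordering as positions: [3, 5, 2, 1, 4]
Discordant pairs = inversions in this position sequence.
3: 2, 1 → 2
5: 2, 1, 4 → 3
2: 1 → 1
1: 0
4: 0
Total: 2 + 3 + 1 + 0 + 0 = 6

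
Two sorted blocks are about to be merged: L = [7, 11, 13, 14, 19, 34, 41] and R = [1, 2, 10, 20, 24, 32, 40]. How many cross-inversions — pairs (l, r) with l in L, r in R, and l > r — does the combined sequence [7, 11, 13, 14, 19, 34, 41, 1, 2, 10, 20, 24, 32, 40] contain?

27 cross-inversions

Count, for every r in R, how many entries of L exceed r:
r = 1: 7, 11, 13, 14, 19, 34, 41 → 7
r = 2: 7, 11, 13, 14, 19, 34, 41 → 7
r = 10: 11, 13, 14, 19, 34, 41 → 6
r = 20: 34, 41 → 2
r = 24: 34, 41 → 2
r = 32: 34, 41 → 2
r = 40: 41 → 1
Cross-inversions: 7 + 7 + 6 + 2 + 2 + 2 + 1 = 27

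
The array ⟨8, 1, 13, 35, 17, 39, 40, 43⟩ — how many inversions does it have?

For each element, count later entries that are smaller:
8 → 1 → 1
1 → none → 0
13 → none → 0
35 → 17 → 1
17 → none → 0
39 → none → 0
40 → none → 0
43 → none → 0
Sum: 1 + 0 + 0 + 1 + 0 + 0 + 0 + 0 = 2

2 inversions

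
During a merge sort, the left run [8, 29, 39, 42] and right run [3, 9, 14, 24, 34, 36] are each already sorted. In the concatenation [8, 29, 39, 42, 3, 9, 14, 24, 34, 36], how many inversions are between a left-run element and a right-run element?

17 split inversions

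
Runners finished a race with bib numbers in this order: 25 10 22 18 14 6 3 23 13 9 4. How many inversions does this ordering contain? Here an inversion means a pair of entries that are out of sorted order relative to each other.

40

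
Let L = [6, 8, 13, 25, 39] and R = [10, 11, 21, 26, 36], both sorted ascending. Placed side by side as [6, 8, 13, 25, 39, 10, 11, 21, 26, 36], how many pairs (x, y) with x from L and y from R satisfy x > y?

Take each right-half value and tally the left-half values above it:
r = 10: 13, 25, 39 → 3
r = 11: 13, 25, 39 → 3
r = 21: 25, 39 → 2
r = 26: 39 → 1
r = 36: 39 → 1
Cross-inversions: 3 + 3 + 2 + 1 + 1 = 10

10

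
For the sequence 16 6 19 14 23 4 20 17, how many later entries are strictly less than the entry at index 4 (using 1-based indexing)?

The element at index 4 is 14.
Elements after it: 23, 4, 20, 17
Those smaller than 14: 4

1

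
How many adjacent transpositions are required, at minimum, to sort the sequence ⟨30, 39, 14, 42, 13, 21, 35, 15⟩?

The minimum number of adjacent swaps to sort an array equals its inversion count, since every such swap removes exactly one inversion.
Count inversions — for each element, later elements that are smaller:
30: 14, 13, 21, 15 → 4
39: 14, 13, 21, 35, 15 → 5
14: 13 → 1
42: 13, 21, 35, 15 → 4
13: none → 0
21: 15 → 1
35: 15 → 1
15: none → 0
Total inversions: 4 + 5 + 1 + 4 + 0 + 1 + 1 + 0 = 16

There are 16 swaps.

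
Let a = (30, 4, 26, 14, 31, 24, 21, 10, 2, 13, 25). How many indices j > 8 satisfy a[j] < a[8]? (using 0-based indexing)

The element at index 8 is 2.
Elements after it: 13, 25
None of them are smaller than 2.

0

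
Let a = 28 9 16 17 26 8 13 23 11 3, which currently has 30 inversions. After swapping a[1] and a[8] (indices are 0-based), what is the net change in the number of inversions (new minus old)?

+1

Positions 1 and 8 hold 9 and 11; after swapping, the array is [28, 11, 16, 17, 26, 8, 13, 23, 9, 3].
Count, for each position, how many later elements it exceeds:
28: 9
11: 3
16: 4
17: 4
26: 5
8: 1
13: 2
23: 2
9: 1
3: 0
Sum: 9 + 3 + 4 + 4 + 5 + 1 + 2 + 2 + 1 + 0 = 31
Change: 31 − 30 = +1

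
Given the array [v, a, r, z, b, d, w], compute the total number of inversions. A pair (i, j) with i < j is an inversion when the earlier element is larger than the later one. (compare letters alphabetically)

9

Element-by-element contributions:
v → a, r, b, d → 4
a → none → 0
r → b, d → 2
z → b, d, w → 3
b → none → 0
d → none → 0
w → none → 0
Sum: 4 + 0 + 2 + 3 + 0 + 0 + 0 = 9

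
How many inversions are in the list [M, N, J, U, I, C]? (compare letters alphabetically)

11 inversions

Listing every pair i<j with a[i]>a[j] (using 0-based positions):
(0,2): M > J
(0,4): M > I
(0,5): M > C
(1,2): N > J
(1,4): N > I
(1,5): N > C
(2,4): J > I
(2,5): J > C
(3,4): U > I
(3,5): U > C
(4,5): I > C
That's 11 pairs.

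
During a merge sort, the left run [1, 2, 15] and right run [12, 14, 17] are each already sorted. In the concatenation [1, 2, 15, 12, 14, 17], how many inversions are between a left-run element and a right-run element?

For each element r of the right run, count left-run elements greater than r:
r = 12: 15 → 1
r = 14: 15 → 1
r = 17: none → 0
Cross-inversions: 1 + 1 + 0 = 2

2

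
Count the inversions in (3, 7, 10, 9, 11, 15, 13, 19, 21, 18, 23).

4 inversions

Sweep left to right; for each value list the smaller values that follow it:
3 → none → 0
7 → none → 0
10 → 9 → 1
9 → none → 0
11 → none → 0
15 → 13 → 1
13 → none → 0
19 → 18 → 1
21 → 18 → 1
18 → none → 0
23 → none → 0
Sum: 0 + 0 + 1 + 0 + 0 + 1 + 0 + 1 + 1 + 0 + 0 = 4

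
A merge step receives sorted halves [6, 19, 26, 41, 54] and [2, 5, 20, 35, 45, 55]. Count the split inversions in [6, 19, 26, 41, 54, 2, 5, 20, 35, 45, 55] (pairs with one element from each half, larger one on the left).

Count, for every r in R, how many entries of L exceed r:
r = 2: 6, 19, 26, 41, 54 → 5
r = 5: 6, 19, 26, 41, 54 → 5
r = 20: 26, 41, 54 → 3
r = 35: 41, 54 → 2
r = 45: 54 → 1
r = 55: none → 0
Cross-inversions: 5 + 5 + 3 + 2 + 1 + 0 = 16

16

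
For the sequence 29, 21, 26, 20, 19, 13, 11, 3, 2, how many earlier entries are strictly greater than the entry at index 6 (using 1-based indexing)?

5

The element at index 6 is 13.
Elements before it: 29, 21, 26, 20, 19
Those larger than 13: 29, 21, 26, 20, 19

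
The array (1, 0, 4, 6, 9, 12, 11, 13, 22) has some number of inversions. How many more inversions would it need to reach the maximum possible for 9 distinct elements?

Maximum inversions for 9 distinct elements is C(9, 2) = 9·8/2 = 36.
Current inversions — for each element, count later smaller elements:
1: 1
0: 0
4: 0
6: 0
9: 0
12: 1
11: 0
13: 0
22: 0
Current total: 1 + 0 + 0 + 0 + 0 + 1 + 0 + 0 + 0 = 2
Shortfall: 36 − 2 = 34

34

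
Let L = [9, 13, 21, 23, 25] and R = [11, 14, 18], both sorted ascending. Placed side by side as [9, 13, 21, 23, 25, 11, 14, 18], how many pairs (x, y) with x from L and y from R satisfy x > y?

Count, for every r in R, how many entries of L exceed r:
r = 11: 13, 21, 23, 25 → 4
r = 14: 21, 23, 25 → 3
r = 18: 21, 23, 25 → 3
Cross-inversions: 4 + 3 + 3 = 10

10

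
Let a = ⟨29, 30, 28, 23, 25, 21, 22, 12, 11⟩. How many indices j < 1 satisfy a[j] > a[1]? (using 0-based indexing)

The element at index 1 is 30.
Elements before it: 29
None of them are larger than 30.

0 such elements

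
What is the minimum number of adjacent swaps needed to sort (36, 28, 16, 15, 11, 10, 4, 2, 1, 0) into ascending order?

45 swaps

Each adjacent swap fixes exactly one inversion, so the minimum swap count equals the number of inversions.
Count inversions — for each element, later elements that are smaller:
36: 28, 16, 15, 11, 10, 4, 2, 1, 0 → 9
28: 16, 15, 11, 10, 4, 2, 1, 0 → 8
16: 15, 11, 10, 4, 2, 1, 0 → 7
15: 11, 10, 4, 2, 1, 0 → 6
11: 10, 4, 2, 1, 0 → 5
10: 4, 2, 1, 0 → 4
4: 2, 1, 0 → 3
2: 1, 0 → 2
1: 0 → 1
0: none → 0
Total inversions: 9 + 8 + 7 + 6 + 5 + 4 + 3 + 2 + 1 + 0 = 45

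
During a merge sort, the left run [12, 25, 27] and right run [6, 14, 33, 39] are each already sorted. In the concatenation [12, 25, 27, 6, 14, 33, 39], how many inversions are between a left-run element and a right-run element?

For each element r of the right run, count left-run elements greater than r:
r = 6: 12, 25, 27 → 3
r = 14: 25, 27 → 2
r = 33: none → 0
r = 39: none → 0
Cross-inversions: 3 + 2 + 0 + 0 = 5

5 split inversions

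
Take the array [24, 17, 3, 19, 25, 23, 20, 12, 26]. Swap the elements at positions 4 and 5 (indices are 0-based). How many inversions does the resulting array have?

14 inversions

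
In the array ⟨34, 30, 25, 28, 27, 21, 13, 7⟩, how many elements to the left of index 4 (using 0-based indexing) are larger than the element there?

The element at index 4 is 27.
Elements before it: 34, 30, 25, 28
Those larger than 27: 34, 30, 28

3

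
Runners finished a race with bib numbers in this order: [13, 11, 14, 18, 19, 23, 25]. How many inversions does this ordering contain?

1

Inversion pairs (indices are 1-based):
(1,2): 13 > 11
That's 1 pair.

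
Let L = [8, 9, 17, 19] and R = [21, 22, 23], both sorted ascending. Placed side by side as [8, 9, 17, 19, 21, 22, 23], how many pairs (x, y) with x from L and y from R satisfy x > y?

Count, for every r in R, how many entries of L exceed r:
r = 21: none → 0
r = 22: none → 0
r = 23: none → 0
Cross-inversions: 0 + 0 + 0 = 0

There are 0 cross-inversions.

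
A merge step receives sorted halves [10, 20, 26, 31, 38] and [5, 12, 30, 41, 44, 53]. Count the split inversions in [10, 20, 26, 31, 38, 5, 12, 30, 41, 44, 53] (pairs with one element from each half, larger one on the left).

11

For each element r of the right run, count left-run elements greater than r:
r = 5: 10, 20, 26, 31, 38 → 5
r = 12: 20, 26, 31, 38 → 4
r = 30: 31, 38 → 2
r = 41: none → 0
r = 44: none → 0
r = 53: none → 0
Cross-inversions: 5 + 4 + 2 + 0 + 0 + 0 = 11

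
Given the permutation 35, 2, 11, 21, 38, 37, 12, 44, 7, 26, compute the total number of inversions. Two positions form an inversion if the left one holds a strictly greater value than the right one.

Sweep left to right; for each value list the smaller values that follow it:
35: 6
2: 0
11: 1
21: 2
38: 4
37: 3
12: 1
44: 2
7: 0
26: 0
Sum: 6 + 0 + 1 + 2 + 4 + 3 + 1 + 2 + 0 + 0 = 19

19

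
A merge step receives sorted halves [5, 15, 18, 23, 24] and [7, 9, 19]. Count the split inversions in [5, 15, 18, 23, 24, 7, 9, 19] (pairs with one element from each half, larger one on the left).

10

Take each right-half value and tally the left-half values above it:
r = 7: 15, 18, 23, 24 → 4
r = 9: 15, 18, 23, 24 → 4
r = 19: 23, 24 → 2
Cross-inversions: 4 + 4 + 2 = 10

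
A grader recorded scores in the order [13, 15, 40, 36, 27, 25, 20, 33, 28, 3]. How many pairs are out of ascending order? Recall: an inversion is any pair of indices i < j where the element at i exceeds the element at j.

Inversions: 24

Count, for each position, how many later elements it exceeds:
13: 1
15: 1
40: 7
36: 6
27: 3
25: 2
20: 1
33: 2
28: 1
3: 0
Sum: 1 + 1 + 7 + 6 + 3 + 2 + 1 + 2 + 1 + 0 = 24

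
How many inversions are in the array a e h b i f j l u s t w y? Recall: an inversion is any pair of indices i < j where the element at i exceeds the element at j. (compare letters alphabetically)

For each element, count later entries that are smaller:
a: 0
e: 1
h: 2
b: 0
i: 1
f: 0
j: 0
l: 0
u: 2
s: 0
t: 0
w: 0
y: 0
Sum: 0 + 1 + 2 + 0 + 1 + 0 + 0 + 0 + 2 + 0 + 0 + 0 + 0 = 6

6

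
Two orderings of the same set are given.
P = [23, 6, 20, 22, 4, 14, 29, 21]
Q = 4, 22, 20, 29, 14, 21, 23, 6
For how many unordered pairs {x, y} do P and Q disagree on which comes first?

Assign each item its position (1..8) in the first ordering, then rewrite the second ordering as that position sequence:
positions: 23→1, 6→2, 20→3, 22→4, 4→5, 14→6, 29→7, 21→8
second ordering as positions: [5, 4, 3, 7, 6, 8, 1, 2]
Discordant pairs = inversions in this position sequence.
5: 4, 3, 1, 2 → 4
4: 3, 1, 2 → 3
3: 1, 2 → 2
7: 6, 1, 2 → 3
6: 1, 2 → 2
8: 1, 2 → 2
1: 0
2: 0
Total: 4 + 3 + 2 + 3 + 2 + 2 + 0 + 0 = 16

16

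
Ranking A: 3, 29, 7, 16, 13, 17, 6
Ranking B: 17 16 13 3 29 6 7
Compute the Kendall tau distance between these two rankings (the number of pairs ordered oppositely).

Assign each item its position (1..7) in the first ordering, then rewrite the second ordering as that position sequence:
positions: 3→1, 29→2, 7→3, 16→4, 13→5, 17→6, 6→7
second ordering as positions: [6, 4, 5, 1, 2, 7, 3]
Discordant pairs = inversions in this position sequence.
6: 4, 5, 1, 2, 3 → 5
4: 1, 2, 3 → 3
5: 1, 2, 3 → 3
1: 0
2: 0
7: 3 → 1
3: 0
Total: 5 + 3 + 3 + 0 + 0 + 1 + 0 = 12

12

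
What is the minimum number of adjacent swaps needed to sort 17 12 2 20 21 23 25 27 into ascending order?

The minimum number of adjacent swaps to sort an array equals its inversion count, since every such swap removes exactly one inversion.
Count inversions — for each element, later elements that are smaller:
17: 12, 2 → 2
12: 2 → 1
2: none → 0
20: none → 0
21: none → 0
23: none → 0
25: none → 0
27: none → 0
Total inversions: 2 + 1 + 0 + 0 + 0 + 0 + 0 + 0 = 3

Swaps: 3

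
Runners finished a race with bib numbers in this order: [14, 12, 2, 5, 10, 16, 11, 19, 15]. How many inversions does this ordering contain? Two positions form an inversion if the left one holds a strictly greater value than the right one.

Count, for each position, how many later elements it exceeds:
14 → 12, 2, 5, 10, 11 → 5
12 → 2, 5, 10, 11 → 4
2 → none → 0
5 → none → 0
10 → none → 0
16 → 11, 15 → 2
11 → none → 0
19 → 15 → 1
15 → none → 0
Sum: 5 + 4 + 0 + 0 + 0 + 2 + 0 + 1 + 0 = 12

12 out-of-order pairs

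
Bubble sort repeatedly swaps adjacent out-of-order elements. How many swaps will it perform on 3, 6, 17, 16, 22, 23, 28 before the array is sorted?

1 adjacent swap

Each adjacent swap fixes exactly one inversion, so the minimum swap count equals the number of inversions.
Count inversions — for each element, later elements that are smaller:
3: none → 0
6: none → 0
17: 16 → 1
16: none → 0
22: none → 0
23: none → 0
28: none → 0
Total inversions: 0 + 0 + 1 + 0 + 0 + 0 + 0 = 1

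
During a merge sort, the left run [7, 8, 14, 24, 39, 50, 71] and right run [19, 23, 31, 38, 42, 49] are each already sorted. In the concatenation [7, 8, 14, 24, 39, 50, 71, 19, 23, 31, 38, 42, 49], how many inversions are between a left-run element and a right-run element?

Take each right-half value and tally the left-half values above it:
r = 19: 24, 39, 50, 71 → 4
r = 23: 24, 39, 50, 71 → 4
r = 31: 39, 50, 71 → 3
r = 38: 39, 50, 71 → 3
r = 42: 50, 71 → 2
r = 49: 50, 71 → 2
Cross-inversions: 4 + 4 + 3 + 3 + 2 + 2 = 18

Split inversions: 18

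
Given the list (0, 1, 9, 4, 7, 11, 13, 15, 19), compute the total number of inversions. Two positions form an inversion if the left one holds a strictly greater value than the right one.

2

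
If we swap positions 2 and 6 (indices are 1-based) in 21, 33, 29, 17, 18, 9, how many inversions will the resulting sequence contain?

5

Positions 2 and 6 hold 33 and 9; after swapping, the array is [21, 9, 29, 17, 18, 33].
For each element, count later entries that are smaller:
21: 3
9: 0
29: 2
17: 0
18: 0
33: 0
Sum: 3 + 0 + 2 + 0 + 0 + 0 = 5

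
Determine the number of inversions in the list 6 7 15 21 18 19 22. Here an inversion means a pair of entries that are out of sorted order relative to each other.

2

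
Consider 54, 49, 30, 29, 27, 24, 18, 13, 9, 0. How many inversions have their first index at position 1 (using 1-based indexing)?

9

The element at index 1 is 54.
Elements after it: 49, 30, 29, 27, 24, 18, 13, 9, 0
Those smaller than 54: 49, 30, 29, 27, 24, 18, 13, 9, 0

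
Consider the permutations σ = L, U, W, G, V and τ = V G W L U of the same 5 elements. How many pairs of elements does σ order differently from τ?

Assign each item its position (1..5) in the first ordering, then rewrite the second ordering as that position sequence:
positions: L→1, U→2, W→3, G→4, V→5
second ordering as positions: [5, 4, 3, 1, 2]
Discordant pairs = inversions in this position sequence.
5: 4, 3, 1, 2 → 4
4: 3, 1, 2 → 3
3: 1, 2 → 2
1: 0
2: 0
Total: 4 + 3 + 2 + 0 + 0 = 9

Discordant pairs: 9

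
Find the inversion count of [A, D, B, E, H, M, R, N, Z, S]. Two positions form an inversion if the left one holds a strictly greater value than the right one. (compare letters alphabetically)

3

Sweep left to right; for each value list the smaller values that follow it:
A → none → 0
D → B → 1
B → none → 0
E → none → 0
H → none → 0
M → none → 0
R → N → 1
N → none → 0
Z → S → 1
S → none → 0
Sum: 0 + 1 + 0 + 0 + 0 + 0 + 1 + 0 + 1 + 0 = 3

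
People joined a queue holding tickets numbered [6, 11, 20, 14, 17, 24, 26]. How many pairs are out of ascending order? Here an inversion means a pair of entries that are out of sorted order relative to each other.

Listing every pair i<j with a[i]>a[j] (using 0-based positions):
(2,3): 20 > 14
(2,4): 20 > 17
That's 2 pairs.

2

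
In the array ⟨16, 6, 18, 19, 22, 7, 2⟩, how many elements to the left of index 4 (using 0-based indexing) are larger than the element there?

0 such elements

The element at index 4 is 22.
Elements before it: 16, 6, 18, 19
None of them are larger than 22.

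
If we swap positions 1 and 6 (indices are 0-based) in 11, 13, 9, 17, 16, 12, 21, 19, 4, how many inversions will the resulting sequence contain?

20

Positions 1 and 6 hold 13 and 21; after swapping, the array is [11, 21, 9, 17, 16, 12, 13, 19, 4].
Sweep left to right; for each value list the smaller values that follow it:
11 → 9, 4 → 2
21 → 9, 17, 16, 12, 13, 19, 4 → 7
9 → 4 → 1
17 → 16, 12, 13, 4 → 4
16 → 12, 13, 4 → 3
12 → 4 → 1
13 → 4 → 1
19 → 4 → 1
4 → none → 0
Sum: 2 + 7 + 1 + 4 + 3 + 1 + 1 + 1 + 0 = 20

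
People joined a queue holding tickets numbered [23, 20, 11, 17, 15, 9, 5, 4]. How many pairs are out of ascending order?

Out-of-order pairs: 26

Count, for each position, how many later elements it exceeds:
23: 7
20: 6
11: 3
17: 4
15: 3
9: 2
5: 1
4: 0
Sum: 7 + 6 + 3 + 4 + 3 + 2 + 1 + 0 = 26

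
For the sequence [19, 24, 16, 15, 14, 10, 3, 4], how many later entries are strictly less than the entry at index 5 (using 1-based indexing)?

The element at index 5 is 14.
Elements after it: 10, 3, 4
Those smaller than 14: 10, 3, 4

3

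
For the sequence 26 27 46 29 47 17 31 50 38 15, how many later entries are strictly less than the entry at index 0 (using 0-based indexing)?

The element at index 0 is 26.
Elements after it: 27, 46, 29, 47, 17, 31, 50, 38, 15
Those smaller than 26: 17, 15

2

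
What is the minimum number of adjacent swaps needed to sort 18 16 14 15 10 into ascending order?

9 adjacent swaps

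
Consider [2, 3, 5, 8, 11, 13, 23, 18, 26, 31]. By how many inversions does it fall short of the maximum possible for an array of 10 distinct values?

Maximum inversions for 10 distinct elements is C(10, 2) = 10·9/2 = 45.
Current inversions — for each element, count later smaller elements:
2: 0
3: 0
5: 0
8: 0
11: 0
13: 0
23: 1
18: 0
26: 0
31: 0
Current total: 0 + 0 + 0 + 0 + 0 + 0 + 1 + 0 + 0 + 0 = 1
Shortfall: 45 − 1 = 44

44 inversions short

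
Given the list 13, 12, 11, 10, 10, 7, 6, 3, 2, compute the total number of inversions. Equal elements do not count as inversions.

Out-of-order pairs: 35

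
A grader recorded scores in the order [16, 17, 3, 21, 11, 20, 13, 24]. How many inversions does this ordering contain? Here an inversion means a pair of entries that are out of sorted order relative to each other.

Count, for each position, how many later elements it exceeds:
16: 3
17: 3
3: 0
21: 3
11: 0
20: 1
13: 0
24: 0
Sum: 3 + 3 + 0 + 3 + 0 + 1 + 0 + 0 = 10

10 inversions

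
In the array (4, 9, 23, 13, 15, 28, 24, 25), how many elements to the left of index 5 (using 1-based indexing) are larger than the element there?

The element at index 5 is 15.
Elements before it: 4, 9, 23, 13
Those larger than 15: 23

1 such element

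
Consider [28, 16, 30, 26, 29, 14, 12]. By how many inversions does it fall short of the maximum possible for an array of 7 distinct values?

Maximum inversions for 7 distinct elements is C(7, 2) = 7·6/2 = 21.
Current inversions — for each element, count later smaller elements:
28: 4
16: 2
30: 4
26: 2
29: 2
14: 1
12: 0
Current total: 4 + 2 + 4 + 2 + 2 + 1 + 0 = 15
Shortfall: 21 − 15 = 6

6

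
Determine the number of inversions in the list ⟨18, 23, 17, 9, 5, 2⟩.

Element-by-element contributions:
18: 4
23: 4
17: 3
9: 2
5: 1
2: 0
Sum: 4 + 4 + 3 + 2 + 1 + 0 = 14

Inversions: 14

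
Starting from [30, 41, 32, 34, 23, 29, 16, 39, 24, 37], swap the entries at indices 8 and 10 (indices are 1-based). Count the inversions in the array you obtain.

There are 24 inversions.

Positions 8 and 10 hold 39 and 37; after swapping, the array is [30, 41, 32, 34, 23, 29, 16, 37, 24, 39].
Element-by-element contributions:
30 → 23, 29, 16, 24 → 4
41 → 32, 34, 23, 29, 16, 37, 24, 39 → 8
32 → 23, 29, 16, 24 → 4
34 → 23, 29, 16, 24 → 4
23 → 16 → 1
29 → 16, 24 → 2
16 → none → 0
37 → 24 → 1
24 → none → 0
39 → none → 0
Sum: 4 + 8 + 4 + 4 + 1 + 2 + 0 + 1 + 0 + 0 = 24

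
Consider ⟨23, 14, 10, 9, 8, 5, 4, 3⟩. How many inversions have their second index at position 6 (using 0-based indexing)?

6

The element at index 6 is 4.
Elements before it: 23, 14, 10, 9, 8, 5
Those larger than 4: 23, 14, 10, 9, 8, 5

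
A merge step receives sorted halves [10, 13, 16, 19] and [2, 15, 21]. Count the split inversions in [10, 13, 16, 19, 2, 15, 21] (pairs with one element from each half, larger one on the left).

There are 6 cross-inversions.

Take each right-half value and tally the left-half values above it:
r = 2: 10, 13, 16, 19 → 4
r = 15: 16, 19 → 2
r = 21: none → 0
Cross-inversions: 4 + 2 + 0 = 6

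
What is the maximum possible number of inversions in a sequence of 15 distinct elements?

105

A reversed (strictly descending) arrangement makes every pair an inversion, giving C(15, 2) inversions.
C(15, 2) = 15·14/2 = 105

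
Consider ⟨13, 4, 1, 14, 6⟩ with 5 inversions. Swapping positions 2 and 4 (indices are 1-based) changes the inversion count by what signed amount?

+1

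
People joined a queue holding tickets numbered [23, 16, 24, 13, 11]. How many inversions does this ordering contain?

8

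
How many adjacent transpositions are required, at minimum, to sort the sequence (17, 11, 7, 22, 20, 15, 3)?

The minimum number of adjacent swaps to sort an array equals its inversion count, since every such swap removes exactly one inversion.
Count inversions — for each element, later elements that are smaller:
17: 11, 7, 15, 3 → 4
11: 7, 3 → 2
7: 3 → 1
22: 20, 15, 3 → 3
20: 15, 3 → 2
15: 3 → 1
3: none → 0
Total inversions: 4 + 2 + 1 + 3 + 2 + 1 + 0 = 13

13 adjacent swaps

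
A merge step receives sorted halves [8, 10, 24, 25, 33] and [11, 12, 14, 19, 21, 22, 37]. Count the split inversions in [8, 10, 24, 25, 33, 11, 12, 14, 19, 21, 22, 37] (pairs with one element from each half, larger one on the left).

For each element r of the right run, count left-run elements greater than r:
r = 11: 24, 25, 33 → 3
r = 12: 24, 25, 33 → 3
r = 14: 24, 25, 33 → 3
r = 19: 24, 25, 33 → 3
r = 21: 24, 25, 33 → 3
r = 22: 24, 25, 33 → 3
r = 37: none → 0
Cross-inversions: 3 + 3 + 3 + 3 + 3 + 3 + 0 = 18

18 cross-inversions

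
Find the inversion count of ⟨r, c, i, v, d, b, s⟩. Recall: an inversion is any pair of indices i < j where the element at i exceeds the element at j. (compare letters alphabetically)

Listing every pair i<j with a[i]>a[j] (using 0-based positions):
(0,1): r > c
(0,2): r > i
(0,4): r > d
(0,5): r > b
(1,5): c > b
(2,4): i > d
(2,5): i > b
(3,4): v > d
(3,5): v > b
(3,6): v > s
(4,5): d > b
That's 11 pairs.

11 out-of-order pairs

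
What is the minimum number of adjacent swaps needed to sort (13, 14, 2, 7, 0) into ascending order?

Minimum adjacent swaps = number of inversions (each swap of adjacent out-of-order elements removes one inversion and no swap can remove more).
Count inversions — for each element, later elements that are smaller:
13: 2, 7, 0 → 3
14: 2, 7, 0 → 3
2: 0 → 1
7: 0 → 1
0: none → 0
Total inversions: 3 + 3 + 1 + 1 + 0 = 8

8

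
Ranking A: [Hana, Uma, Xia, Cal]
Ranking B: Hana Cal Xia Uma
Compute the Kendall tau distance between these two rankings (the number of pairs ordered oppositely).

Assign each item its position (1..4) in the first ordering, then rewrite the second ordering as that position sequence:
positions: Hana→1, Uma→2, Xia→3, Cal→4
second ordering as positions: [1, 4, 3, 2]
Discordant pairs = inversions in this position sequence.
1: 0
4: 3, 2 → 2
3: 2 → 1
2: 0
Total: 0 + 2 + 1 + 0 = 3

3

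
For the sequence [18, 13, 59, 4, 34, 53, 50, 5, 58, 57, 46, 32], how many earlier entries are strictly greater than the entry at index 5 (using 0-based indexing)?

The element at index 5 is 53.
Elements before it: 18, 13, 59, 4, 34
Those larger than 53: 59

1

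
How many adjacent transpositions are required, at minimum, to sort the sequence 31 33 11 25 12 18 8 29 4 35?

26 adjacent swaps

Minimum adjacent swaps = number of inversions (each swap of adjacent out-of-order elements removes one inversion and no swap can remove more).
Count inversions — for each element, later elements that are smaller:
31: 11, 25, 12, 18, 8, 29, 4 → 7
33: 11, 25, 12, 18, 8, 29, 4 → 7
11: 8, 4 → 2
25: 12, 18, 8, 4 → 4
12: 8, 4 → 2
18: 8, 4 → 2
8: 4 → 1
29: 4 → 1
4: none → 0
35: none → 0
Total inversions: 7 + 7 + 2 + 4 + 2 + 2 + 1 + 1 + 0 + 0 = 26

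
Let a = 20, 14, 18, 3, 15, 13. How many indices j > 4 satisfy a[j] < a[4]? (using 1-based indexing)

0

The element at index 4 is 3.
Elements after it: 15, 13
None of them are smaller than 3.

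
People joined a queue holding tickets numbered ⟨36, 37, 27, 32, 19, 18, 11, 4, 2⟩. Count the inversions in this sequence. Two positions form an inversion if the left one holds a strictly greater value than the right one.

There are 34 inversions.

Sweep left to right; for each value list the smaller values that follow it:
36 → 27, 32, 19, 18, 11, 4, 2 → 7
37 → 27, 32, 19, 18, 11, 4, 2 → 7
27 → 19, 18, 11, 4, 2 → 5
32 → 19, 18, 11, 4, 2 → 5
19 → 18, 11, 4, 2 → 4
18 → 11, 4, 2 → 3
11 → 4, 2 → 2
4 → 2 → 1
2 → none → 0
Sum: 7 + 7 + 5 + 5 + 4 + 3 + 2 + 1 + 0 = 34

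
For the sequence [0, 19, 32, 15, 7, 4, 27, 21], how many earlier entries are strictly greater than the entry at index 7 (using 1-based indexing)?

The element at index 7 is 27.
Elements before it: 0, 19, 32, 15, 7, 4
Those larger than 27: 32

1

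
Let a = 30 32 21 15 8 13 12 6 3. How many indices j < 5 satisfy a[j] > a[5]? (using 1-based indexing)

4

The element at index 5 is 8.
Elements before it: 30, 32, 21, 15
Those larger than 8: 30, 32, 21, 15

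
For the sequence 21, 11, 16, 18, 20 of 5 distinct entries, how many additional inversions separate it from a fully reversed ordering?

Maximum inversions for 5 distinct elements is C(5, 2) = 5·4/2 = 10.
Current inversions — for each element, count later smaller elements:
21: 4
11: 0
16: 0
18: 0
20: 0
Current total: 4 + 0 + 0 + 0 + 0 = 4
Shortfall: 10 − 4 = 6

6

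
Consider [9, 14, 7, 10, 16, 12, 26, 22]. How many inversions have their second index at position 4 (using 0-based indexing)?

0

The element at index 4 is 16.
Elements before it: 9, 14, 7, 10
None of them are larger than 16.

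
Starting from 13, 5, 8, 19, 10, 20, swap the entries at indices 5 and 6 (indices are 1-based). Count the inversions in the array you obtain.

Positions 5 and 6 hold 10 and 20; after swapping, the array is [13, 5, 8, 19, 20, 10].
Count, for each position, how many later elements it exceeds:
13: 3
5: 0
8: 0
19: 1
20: 1
10: 0
Sum: 3 + 0 + 0 + 1 + 1 + 0 = 5

5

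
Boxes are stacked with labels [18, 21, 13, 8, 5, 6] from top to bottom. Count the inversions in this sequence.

Sweep left to right; for each value list the smaller values that follow it:
18: 4
21: 4
13: 3
8: 2
5: 0
6: 0
Sum: 4 + 4 + 3 + 2 + 0 + 0 = 13

13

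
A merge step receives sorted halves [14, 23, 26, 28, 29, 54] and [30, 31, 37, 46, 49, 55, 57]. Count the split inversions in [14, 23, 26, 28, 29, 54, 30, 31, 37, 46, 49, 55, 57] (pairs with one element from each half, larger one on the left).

Take each right-half value and tally the left-half values above it:
r = 30: 54 → 1
r = 31: 54 → 1
r = 37: 54 → 1
r = 46: 54 → 1
r = 49: 54 → 1
r = 55: none → 0
r = 57: none → 0
Cross-inversions: 1 + 1 + 1 + 1 + 1 + 0 + 0 = 5

Split inversions: 5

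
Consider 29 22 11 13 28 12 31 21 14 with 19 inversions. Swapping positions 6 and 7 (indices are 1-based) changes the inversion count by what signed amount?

+1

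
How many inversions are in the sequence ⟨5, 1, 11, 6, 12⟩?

2 inversions

Element-by-element contributions:
5 → 1 → 1
1 → none → 0
11 → 6 → 1
6 → none → 0
12 → none → 0
Sum: 1 + 0 + 1 + 0 + 0 = 2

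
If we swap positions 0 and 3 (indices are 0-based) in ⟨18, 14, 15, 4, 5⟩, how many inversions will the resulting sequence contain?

Positions 0 and 3 hold 18 and 4; after swapping, the array is [4, 14, 15, 18, 5].
Count, for each position, how many later elements it exceeds:
4 → none → 0
14 → 5 → 1
15 → 5 → 1
18 → 5 → 1
5 → none → 0
Sum: 0 + 1 + 1 + 1 + 0 = 3

3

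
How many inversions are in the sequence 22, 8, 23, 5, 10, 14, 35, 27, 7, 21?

Sweep left to right; for each value list the smaller values that follow it:
22: 6
8: 2
23: 5
5: 0
10: 1
14: 1
35: 3
27: 2
7: 0
21: 0
Sum: 6 + 2 + 5 + 0 + 1 + 1 + 3 + 2 + 0 + 0 = 20

20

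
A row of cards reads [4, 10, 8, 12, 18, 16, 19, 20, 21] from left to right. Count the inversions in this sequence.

2 inversions

Sweep left to right; for each value list the smaller values that follow it:
4 → none → 0
10 → 8 → 1
8 → none → 0
12 → none → 0
18 → 16 → 1
16 → none → 0
19 → none → 0
20 → none → 0
21 → none → 0
Sum: 0 + 1 + 0 + 0 + 1 + 0 + 0 + 0 + 0 = 2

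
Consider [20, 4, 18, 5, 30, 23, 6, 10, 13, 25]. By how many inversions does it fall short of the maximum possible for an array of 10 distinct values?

27 inversions short

Maximum inversions for 10 distinct elements is C(10, 2) = 10·9/2 = 45.
Current inversions — for each element, count later smaller elements:
20: 6
4: 0
18: 4
5: 0
30: 5
23: 3
6: 0
10: 0
13: 0
25: 0
Current total: 6 + 0 + 4 + 0 + 5 + 3 + 0 + 0 + 0 + 0 = 18
Shortfall: 45 − 18 = 27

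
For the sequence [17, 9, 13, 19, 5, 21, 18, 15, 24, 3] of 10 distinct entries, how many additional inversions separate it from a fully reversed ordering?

Maximum inversions for 10 distinct elements is C(10, 2) = 10·9/2 = 45.
Current inversions — for each element, count later smaller elements:
17: 5
9: 2
13: 2
19: 4
5: 1
21: 3
18: 2
15: 1
24: 1
3: 0
Current total: 5 + 2 + 2 + 4 + 1 + 3 + 2 + 1 + 1 + 0 = 21
Shortfall: 45 − 21 = 24

24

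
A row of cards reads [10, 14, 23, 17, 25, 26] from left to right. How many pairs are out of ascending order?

Out-of-order index pairs (0-indexed):
(2,3): 23 > 17
That's 1 pair.

1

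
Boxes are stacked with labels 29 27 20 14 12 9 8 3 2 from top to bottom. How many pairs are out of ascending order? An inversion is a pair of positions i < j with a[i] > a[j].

36 out-of-order pairs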